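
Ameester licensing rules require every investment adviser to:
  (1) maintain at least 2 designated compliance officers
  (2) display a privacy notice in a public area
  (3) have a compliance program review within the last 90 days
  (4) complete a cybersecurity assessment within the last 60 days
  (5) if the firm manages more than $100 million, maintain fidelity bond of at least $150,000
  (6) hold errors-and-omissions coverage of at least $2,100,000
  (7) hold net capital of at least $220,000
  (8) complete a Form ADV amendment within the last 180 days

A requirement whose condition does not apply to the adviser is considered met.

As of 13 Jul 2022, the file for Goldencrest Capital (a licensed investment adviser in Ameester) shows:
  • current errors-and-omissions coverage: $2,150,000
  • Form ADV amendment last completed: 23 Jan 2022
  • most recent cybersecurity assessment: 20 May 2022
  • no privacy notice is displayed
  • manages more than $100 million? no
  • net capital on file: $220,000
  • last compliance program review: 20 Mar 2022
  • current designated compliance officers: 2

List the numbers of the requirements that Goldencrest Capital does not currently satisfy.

1. designated compliance officers 2 ≥ 2 → met
2. privacy notice absent → not met
3. compliance program review 115 days ago vs limit 90 → not met
4. cybersecurity assessment 54 days ago vs limit 60 → met
5. condition 'manages more than $100 million' does not hold → requirement n/a → met
6. errors-and-omissions coverage $2,150,000 ≥ $2,100,000 → met
7. net capital $220,000 ≥ $220,000 → met
8. Form ADV amendment 171 days ago vs limit 180 → met
Not met: 2, 3

2, 3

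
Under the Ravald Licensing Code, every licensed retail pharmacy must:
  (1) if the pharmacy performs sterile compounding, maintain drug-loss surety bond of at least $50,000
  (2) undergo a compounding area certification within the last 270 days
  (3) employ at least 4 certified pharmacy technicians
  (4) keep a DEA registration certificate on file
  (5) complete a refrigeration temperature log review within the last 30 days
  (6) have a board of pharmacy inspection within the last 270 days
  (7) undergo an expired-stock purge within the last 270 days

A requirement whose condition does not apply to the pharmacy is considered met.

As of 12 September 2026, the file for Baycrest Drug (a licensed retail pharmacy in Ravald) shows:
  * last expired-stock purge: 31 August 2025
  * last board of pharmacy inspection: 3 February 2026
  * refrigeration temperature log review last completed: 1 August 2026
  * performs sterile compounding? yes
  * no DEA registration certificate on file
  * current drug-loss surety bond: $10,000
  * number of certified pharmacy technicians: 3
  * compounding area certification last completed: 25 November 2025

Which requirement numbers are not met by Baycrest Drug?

1. condition 'performs sterile compounding' holds; drug-loss surety bond $10,000 < $50,000 → not met
2. compounding area certification 291 days ago vs limit 270 → not met
3. certified pharmacy technicians 3 < 4 → not met
4. DEA registration certificate absent → not met
5. refrigeration temperature log review 42 days ago vs limit 30 → not met
6. board of pharmacy inspection 221 days ago vs limit 270 → met
7. expired-stock purge 377 days ago vs limit 270 → not met
Not met: 1, 2, 3, 4, 5, 7

1, 2, 3, 4, 5, 7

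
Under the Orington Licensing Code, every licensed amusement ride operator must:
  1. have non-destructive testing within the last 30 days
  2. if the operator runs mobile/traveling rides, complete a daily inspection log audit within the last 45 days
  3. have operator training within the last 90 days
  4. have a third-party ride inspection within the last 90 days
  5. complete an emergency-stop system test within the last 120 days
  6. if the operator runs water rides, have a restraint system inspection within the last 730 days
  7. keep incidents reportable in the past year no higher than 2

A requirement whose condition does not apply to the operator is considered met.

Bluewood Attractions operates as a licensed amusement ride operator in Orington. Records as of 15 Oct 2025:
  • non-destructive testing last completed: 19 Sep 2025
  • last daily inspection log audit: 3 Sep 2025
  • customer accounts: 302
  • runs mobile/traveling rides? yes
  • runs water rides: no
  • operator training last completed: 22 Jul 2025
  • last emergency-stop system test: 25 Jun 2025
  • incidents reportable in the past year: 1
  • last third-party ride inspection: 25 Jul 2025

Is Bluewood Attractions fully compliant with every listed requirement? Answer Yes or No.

1. non-destructive testing 26 days ago vs limit 30 → met
2. condition 'runs mobile/traveling rides' holds; daily inspection log audit 42 days ago vs limit 45 → met
3. operator training 85 days ago vs limit 90 → met
4. third-party ride inspection 82 days ago vs limit 90 → met
5. emergency-stop system test 112 days ago vs limit 120 → met
6. condition 'runs water rides' does not hold → requirement n/a → met
7. incidents reportable in the past year 1 ≤ 2 → met
All met.

Yes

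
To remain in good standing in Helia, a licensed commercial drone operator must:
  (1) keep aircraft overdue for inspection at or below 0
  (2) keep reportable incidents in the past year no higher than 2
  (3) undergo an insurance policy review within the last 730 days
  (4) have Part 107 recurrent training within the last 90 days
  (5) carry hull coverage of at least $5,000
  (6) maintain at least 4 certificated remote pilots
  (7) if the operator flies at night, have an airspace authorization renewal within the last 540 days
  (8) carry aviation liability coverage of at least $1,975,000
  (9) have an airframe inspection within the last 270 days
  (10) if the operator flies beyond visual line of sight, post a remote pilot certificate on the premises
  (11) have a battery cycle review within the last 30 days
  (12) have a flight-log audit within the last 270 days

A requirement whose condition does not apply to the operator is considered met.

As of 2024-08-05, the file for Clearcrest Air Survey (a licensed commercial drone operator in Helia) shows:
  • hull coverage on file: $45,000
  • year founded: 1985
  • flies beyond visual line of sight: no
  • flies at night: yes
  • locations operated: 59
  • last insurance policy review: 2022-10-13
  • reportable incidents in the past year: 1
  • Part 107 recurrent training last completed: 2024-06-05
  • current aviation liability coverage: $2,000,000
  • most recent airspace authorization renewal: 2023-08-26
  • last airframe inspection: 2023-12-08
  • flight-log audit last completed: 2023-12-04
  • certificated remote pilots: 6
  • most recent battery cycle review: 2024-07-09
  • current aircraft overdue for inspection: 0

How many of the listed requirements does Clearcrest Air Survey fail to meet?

1. aircraft overdue for inspection 0 ≤ 0 → met
2. reportable incidents in the past year 1 ≤ 2 → met
3. insurance policy review 662 days ago vs limit 730 → met
4. Part 107 recurrent training 61 days ago vs limit 90 → met
5. hull coverage $45,000 ≥ $5,000 → met
6. certificated remote pilots 6 ≥ 4 → met
7. condition 'flies at night' holds; airspace authorization renewal 345 days ago vs limit 540 → met
8. aviation liability coverage $2,000,000 ≥ $1,975,000 → met
9. airframe inspection 241 days ago vs limit 270 → met
10. condition 'flies beyond visual line of sight' does not hold → requirement n/a → met
11. battery cycle review 27 days ago vs limit 30 → met
12. flight-log audit 245 days ago vs limit 270 → met
Not met: 0 of 12

0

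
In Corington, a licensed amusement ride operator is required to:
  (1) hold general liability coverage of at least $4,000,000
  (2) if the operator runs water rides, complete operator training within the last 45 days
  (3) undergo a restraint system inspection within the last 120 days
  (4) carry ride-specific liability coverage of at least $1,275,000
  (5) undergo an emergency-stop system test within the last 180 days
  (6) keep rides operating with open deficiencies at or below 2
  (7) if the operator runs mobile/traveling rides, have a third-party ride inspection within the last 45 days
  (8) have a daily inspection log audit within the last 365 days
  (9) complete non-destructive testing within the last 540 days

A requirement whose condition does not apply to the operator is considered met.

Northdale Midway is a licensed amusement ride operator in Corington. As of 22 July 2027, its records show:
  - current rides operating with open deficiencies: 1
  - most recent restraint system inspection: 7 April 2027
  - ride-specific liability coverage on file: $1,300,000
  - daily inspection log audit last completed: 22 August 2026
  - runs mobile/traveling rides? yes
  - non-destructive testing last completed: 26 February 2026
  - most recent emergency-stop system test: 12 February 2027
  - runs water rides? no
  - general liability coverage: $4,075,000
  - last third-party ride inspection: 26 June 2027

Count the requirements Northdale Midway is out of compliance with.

1. general liability coverage $4,075,000 ≥ $4,000,000 → met
2. condition 'runs water rides' does not hold → requirement n/a → met
3. restraint system inspection 106 days ago vs limit 120 → met
4. ride-specific liability coverage $1,300,000 ≥ $1,275,000 → met
5. emergency-stop system test 160 days ago vs limit 180 → met
6. rides operating with open deficiencies 1 ≤ 2 → met
7. condition 'runs mobile/traveling rides' holds; third-party ride inspection 26 days ago vs limit 45 → met
8. daily inspection log audit 334 days ago vs limit 365 → met
9. non-destructive testing 511 days ago vs limit 540 → met
Not met: 0 of 9

0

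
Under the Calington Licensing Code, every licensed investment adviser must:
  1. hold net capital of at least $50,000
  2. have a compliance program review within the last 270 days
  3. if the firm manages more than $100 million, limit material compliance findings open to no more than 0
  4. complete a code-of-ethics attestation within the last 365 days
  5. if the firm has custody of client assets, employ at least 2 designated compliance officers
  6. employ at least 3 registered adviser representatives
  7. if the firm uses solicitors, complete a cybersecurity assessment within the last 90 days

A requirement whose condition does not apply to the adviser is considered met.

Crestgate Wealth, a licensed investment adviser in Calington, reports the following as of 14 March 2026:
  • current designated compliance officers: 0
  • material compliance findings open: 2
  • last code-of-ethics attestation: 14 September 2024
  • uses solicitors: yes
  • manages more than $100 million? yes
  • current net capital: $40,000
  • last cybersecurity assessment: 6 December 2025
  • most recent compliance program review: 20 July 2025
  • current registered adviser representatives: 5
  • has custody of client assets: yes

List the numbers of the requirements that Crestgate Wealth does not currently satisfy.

1, 3, 4, 5, 7

1. net capital $40,000 < $50,000 → not met
2. compliance program review 237 days ago vs limit 270 → met
3. condition 'manages more than $100 million' holds; material compliance findings open 2 > 0 → not met
4. code-of-ethics attestation 546 days ago vs limit 365 → not met
5. condition 'has custody of client assets' holds; designated compliance officers 0 < 2 → not met
6. registered adviser representatives 5 ≥ 3 → met
7. condition 'uses solicitors' holds; cybersecurity assessment 98 days ago vs limit 90 → not met
Not met: 1, 3, 4, 5, 7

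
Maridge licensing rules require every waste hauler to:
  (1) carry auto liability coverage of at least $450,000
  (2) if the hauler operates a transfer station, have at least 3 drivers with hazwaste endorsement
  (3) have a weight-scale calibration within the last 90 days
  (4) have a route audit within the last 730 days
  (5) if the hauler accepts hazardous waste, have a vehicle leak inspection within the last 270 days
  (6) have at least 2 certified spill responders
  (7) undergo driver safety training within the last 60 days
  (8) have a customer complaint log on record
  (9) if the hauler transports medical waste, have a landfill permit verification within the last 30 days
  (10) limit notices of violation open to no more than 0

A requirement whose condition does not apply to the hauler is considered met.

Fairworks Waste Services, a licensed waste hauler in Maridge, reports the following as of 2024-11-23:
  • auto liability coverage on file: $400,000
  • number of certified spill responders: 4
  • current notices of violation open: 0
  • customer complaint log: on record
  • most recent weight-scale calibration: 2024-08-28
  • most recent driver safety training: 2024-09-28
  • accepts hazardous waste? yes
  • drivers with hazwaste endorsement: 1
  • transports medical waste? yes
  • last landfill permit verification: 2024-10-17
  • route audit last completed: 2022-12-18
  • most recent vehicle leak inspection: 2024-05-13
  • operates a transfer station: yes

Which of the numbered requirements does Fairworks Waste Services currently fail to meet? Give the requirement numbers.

1, 2, 9

1. auto liability coverage $400,000 < $450,000 → not met
2. condition 'operates a transfer station' holds; drivers with hazwaste endorsement 1 < 3 → not met
3. weight-scale calibration 87 days ago vs limit 90 → met
4. route audit 706 days ago vs limit 730 → met
5. condition 'accepts hazardous waste' holds; vehicle leak inspection 194 days ago vs limit 270 → met
6. certified spill responders 4 ≥ 2 → met
7. driver safety training 56 days ago vs limit 60 → met
8. customer complaint log present → met
9. condition 'transports medical waste' holds; landfill permit verification 37 days ago vs limit 30 → not met
10. notices of violation open 0 ≤ 0 → met
Not met: 1, 2, 9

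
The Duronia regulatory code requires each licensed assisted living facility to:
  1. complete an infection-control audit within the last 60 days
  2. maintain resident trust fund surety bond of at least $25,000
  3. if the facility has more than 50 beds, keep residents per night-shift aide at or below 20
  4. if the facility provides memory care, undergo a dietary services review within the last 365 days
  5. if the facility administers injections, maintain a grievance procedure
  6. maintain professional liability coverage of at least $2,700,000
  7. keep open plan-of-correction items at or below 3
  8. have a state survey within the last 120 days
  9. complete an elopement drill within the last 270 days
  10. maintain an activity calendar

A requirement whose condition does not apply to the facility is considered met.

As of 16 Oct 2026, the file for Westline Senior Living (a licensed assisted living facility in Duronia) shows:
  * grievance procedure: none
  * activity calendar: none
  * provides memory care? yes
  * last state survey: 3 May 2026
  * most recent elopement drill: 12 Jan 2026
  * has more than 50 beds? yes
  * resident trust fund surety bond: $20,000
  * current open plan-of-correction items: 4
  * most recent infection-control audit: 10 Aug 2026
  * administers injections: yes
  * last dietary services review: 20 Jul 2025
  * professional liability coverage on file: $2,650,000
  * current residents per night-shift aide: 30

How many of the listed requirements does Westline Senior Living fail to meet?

10

1. infection-control audit 67 days ago vs limit 60 → not met
2. resident trust fund surety bond $20,000 < $25,000 → not met
3. condition 'has more than 50 beds' holds; residents per night-shift aide 30 > 20 → not met
4. condition 'provides memory care' holds; dietary services review 453 days ago vs limit 365 → not met
5. condition 'administers injections' holds; grievance procedure absent → not met
6. professional liability coverage $2,650,000 < $2,700,000 → not met
7. open plan-of-correction items 4 > 3 → not met
8. state survey 166 days ago vs limit 120 → not met
9. elopement drill 277 days ago vs limit 270 → not met
10. activity calendar absent → not met
Not met: 10 of 10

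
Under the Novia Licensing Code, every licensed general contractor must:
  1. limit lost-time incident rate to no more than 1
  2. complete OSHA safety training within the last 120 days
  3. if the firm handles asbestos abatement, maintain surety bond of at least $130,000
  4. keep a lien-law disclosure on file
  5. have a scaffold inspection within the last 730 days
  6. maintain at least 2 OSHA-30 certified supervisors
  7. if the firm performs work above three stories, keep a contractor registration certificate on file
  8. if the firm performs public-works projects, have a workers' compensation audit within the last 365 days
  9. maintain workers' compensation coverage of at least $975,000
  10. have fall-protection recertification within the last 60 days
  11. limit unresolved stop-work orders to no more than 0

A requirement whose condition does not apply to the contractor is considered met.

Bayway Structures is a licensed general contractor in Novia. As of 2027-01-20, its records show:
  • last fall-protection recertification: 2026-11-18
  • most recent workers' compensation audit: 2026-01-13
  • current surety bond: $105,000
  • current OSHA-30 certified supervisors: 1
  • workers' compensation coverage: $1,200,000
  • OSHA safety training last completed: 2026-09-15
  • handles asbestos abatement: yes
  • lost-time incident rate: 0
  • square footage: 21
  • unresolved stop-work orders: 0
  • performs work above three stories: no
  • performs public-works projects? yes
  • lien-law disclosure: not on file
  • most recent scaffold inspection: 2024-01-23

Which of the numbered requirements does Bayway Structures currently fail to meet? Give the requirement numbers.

1. lost-time incident rate 0 ≤ 1 → met
2. OSHA safety training 127 days ago vs limit 120 → not met
3. condition 'handles asbestos abatement' holds; surety bond $105,000 < $130,000 → not met
4. lien-law disclosure absent → not met
5. scaffold inspection 1093 days ago vs limit 730 → not met
6. OSHA-30 certified supervisors 1 < 2 → not met
7. condition 'performs work above three stories' does not hold → requirement n/a → met
8. condition 'performs public-works projects' holds; workers' compensation audit 372 days ago vs limit 365 → not met
9. workers' compensation coverage $1,200,000 ≥ $975,000 → met
10. fall-protection recertification 63 days ago vs limit 60 → not met
11. unresolved stop-work orders 0 ≤ 0 → met
Not met: 2, 3, 4, 5, 6, 8, 10

2, 3, 4, 5, 6, 8, 10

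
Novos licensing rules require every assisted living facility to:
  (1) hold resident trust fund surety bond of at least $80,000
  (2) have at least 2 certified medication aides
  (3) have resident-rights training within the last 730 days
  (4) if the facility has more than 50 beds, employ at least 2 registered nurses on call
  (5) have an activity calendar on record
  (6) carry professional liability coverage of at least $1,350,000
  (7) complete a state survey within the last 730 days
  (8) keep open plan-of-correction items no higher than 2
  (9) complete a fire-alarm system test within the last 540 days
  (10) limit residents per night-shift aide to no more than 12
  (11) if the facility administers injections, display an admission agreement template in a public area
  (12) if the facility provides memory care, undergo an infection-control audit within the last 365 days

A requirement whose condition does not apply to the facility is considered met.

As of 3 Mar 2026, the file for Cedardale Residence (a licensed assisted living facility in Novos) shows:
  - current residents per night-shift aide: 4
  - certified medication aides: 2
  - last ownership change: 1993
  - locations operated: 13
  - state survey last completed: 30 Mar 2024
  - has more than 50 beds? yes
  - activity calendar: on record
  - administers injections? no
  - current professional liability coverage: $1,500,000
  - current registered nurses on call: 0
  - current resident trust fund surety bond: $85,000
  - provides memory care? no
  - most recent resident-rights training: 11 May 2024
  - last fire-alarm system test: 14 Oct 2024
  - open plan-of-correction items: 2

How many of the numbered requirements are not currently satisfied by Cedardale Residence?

1

1. resident trust fund surety bond $85,000 ≥ $80,000 → met
2. certified medication aides 2 ≥ 2 → met
3. resident-rights training 661 days ago vs limit 730 → met
4. condition 'has more than 50 beds' holds; registered nurses on call 0 < 2 → not met
5. activity calendar present → met
6. professional liability coverage $1,500,000 ≥ $1,350,000 → met
7. state survey 703 days ago vs limit 730 → met
8. open plan-of-correction items 2 ≤ 2 → met
9. fire-alarm system test 505 days ago vs limit 540 → met
10. residents per night-shift aide 4 ≤ 12 → met
11. condition 'administers injections' does not hold → requirement n/a → met
12. condition 'provides memory care' does not hold → requirement n/a → met
Not met: 1 of 12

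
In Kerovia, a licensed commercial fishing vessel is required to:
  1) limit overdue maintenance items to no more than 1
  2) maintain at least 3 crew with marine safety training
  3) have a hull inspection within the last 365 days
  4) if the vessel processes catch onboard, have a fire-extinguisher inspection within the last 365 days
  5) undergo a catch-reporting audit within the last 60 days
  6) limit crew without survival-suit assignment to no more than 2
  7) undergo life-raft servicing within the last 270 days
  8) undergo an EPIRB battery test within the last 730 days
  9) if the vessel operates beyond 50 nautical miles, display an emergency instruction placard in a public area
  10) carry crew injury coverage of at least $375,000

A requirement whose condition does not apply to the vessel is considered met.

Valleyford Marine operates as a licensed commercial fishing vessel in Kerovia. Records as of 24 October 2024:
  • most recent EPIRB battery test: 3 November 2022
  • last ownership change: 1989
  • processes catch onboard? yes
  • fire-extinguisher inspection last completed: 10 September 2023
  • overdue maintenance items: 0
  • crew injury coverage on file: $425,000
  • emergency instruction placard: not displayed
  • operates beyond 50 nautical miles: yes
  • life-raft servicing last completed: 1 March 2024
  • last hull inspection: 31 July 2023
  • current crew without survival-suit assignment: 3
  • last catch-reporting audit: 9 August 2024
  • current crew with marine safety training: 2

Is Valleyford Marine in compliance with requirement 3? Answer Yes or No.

3. hull inspection 451 days ago vs limit 365 → not met

No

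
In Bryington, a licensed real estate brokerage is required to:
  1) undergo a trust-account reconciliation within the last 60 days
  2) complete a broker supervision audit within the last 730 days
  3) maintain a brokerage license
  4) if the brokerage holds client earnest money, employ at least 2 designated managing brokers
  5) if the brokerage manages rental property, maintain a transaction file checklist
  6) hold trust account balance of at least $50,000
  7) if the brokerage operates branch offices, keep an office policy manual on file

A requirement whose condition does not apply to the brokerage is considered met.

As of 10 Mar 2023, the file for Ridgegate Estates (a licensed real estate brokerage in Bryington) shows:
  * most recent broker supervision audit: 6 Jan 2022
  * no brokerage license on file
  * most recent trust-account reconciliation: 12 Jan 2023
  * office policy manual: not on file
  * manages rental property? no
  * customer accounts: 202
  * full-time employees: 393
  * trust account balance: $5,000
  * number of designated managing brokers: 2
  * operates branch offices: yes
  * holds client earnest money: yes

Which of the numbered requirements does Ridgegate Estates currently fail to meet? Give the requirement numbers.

3, 6, 7

1. trust-account reconciliation 57 days ago vs limit 60 → met
2. broker supervision audit 428 days ago vs limit 730 → met
3. brokerage license absent → not met
4. condition 'holds client earnest money' holds; designated managing brokers 2 ≥ 2 → met
5. condition 'manages rental property' does not hold → requirement n/a → met
6. trust account balance $5,000 < $50,000 → not met
7. condition 'operates branch offices' holds; office policy manual absent → not met
Not met: 3, 6, 7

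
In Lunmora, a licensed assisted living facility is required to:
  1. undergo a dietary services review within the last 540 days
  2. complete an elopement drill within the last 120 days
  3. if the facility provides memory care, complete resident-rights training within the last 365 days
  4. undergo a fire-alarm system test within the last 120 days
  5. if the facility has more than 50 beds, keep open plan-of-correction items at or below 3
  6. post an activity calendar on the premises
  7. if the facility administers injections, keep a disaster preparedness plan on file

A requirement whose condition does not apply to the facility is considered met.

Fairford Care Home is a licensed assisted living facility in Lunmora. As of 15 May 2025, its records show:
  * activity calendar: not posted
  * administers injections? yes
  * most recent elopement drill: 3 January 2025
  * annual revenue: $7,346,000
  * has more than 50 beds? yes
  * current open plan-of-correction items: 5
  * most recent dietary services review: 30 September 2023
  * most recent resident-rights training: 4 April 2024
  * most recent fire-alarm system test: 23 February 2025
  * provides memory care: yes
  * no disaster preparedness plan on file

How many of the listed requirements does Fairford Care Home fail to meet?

1. dietary services review 593 days ago vs limit 540 → not met
2. elopement drill 132 days ago vs limit 120 → not met
3. condition 'provides memory care' holds; resident-rights training 406 days ago vs limit 365 → not met
4. fire-alarm system test 81 days ago vs limit 120 → met
5. condition 'has more than 50 beds' holds; open plan-of-correction items 5 > 3 → not met
6. activity calendar absent → not met
7. condition 'administers injections' holds; disaster preparedness plan absent → not met
Not met: 6 of 7

6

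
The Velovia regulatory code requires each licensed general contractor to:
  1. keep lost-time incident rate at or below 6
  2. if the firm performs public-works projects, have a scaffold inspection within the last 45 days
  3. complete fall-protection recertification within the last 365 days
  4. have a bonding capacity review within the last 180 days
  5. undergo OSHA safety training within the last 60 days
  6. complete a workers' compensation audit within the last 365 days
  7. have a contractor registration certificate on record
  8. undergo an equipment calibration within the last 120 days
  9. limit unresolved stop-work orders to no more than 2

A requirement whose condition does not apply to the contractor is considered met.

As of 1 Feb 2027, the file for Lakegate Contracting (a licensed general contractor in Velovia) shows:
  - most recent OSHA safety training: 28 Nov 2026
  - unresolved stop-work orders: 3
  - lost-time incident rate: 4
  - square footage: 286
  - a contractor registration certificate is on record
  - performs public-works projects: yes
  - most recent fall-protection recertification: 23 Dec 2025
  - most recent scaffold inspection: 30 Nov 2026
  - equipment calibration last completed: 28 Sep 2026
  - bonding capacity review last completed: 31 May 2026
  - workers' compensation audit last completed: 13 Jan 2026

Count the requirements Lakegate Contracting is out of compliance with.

1. lost-time incident rate 4 ≤ 6 → met
2. condition 'performs public-works projects' holds; scaffold inspection 63 days ago vs limit 45 → not met
3. fall-protection recertification 405 days ago vs limit 365 → not met
4. bonding capacity review 246 days ago vs limit 180 → not met
5. OSHA safety training 65 days ago vs limit 60 → not met
6. workers' compensation audit 384 days ago vs limit 365 → not met
7. contractor registration certificate present → met
8. equipment calibration 126 days ago vs limit 120 → not met
9. unresolved stop-work orders 3 > 2 → not met
Not met: 7 of 9

7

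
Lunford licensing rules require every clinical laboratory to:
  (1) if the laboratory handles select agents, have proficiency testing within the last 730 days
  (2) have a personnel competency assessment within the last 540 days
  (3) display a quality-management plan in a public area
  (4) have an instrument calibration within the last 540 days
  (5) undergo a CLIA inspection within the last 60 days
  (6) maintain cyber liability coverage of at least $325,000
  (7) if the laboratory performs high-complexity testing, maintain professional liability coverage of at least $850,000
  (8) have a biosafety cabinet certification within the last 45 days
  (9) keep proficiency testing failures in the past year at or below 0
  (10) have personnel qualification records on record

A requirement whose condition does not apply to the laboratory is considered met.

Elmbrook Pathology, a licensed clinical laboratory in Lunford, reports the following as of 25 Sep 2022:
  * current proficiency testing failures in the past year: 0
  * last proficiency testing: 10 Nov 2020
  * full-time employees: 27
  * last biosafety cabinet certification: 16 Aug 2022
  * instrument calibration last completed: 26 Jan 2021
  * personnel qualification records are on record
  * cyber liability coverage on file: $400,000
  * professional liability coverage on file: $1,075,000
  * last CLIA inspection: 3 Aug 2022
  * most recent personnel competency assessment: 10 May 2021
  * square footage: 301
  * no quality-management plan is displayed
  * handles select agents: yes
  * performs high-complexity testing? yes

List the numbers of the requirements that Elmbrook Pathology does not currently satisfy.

3, 4

1. condition 'handles select agents' holds; proficiency testing 684 days ago vs limit 730 → met
2. personnel competency assessment 503 days ago vs limit 540 → met
3. quality-management plan absent → not met
4. instrument calibration 607 days ago vs limit 540 → not met
5. CLIA inspection 53 days ago vs limit 60 → met
6. cyber liability coverage $400,000 ≥ $325,000 → met
7. condition 'performs high-complexity testing' holds; professional liability coverage $1,075,000 ≥ $850,000 → met
8. biosafety cabinet certification 40 days ago vs limit 45 → met
9. proficiency testing failures in the past year 0 ≤ 0 → met
10. personnel qualification records present → met
Not met: 3, 4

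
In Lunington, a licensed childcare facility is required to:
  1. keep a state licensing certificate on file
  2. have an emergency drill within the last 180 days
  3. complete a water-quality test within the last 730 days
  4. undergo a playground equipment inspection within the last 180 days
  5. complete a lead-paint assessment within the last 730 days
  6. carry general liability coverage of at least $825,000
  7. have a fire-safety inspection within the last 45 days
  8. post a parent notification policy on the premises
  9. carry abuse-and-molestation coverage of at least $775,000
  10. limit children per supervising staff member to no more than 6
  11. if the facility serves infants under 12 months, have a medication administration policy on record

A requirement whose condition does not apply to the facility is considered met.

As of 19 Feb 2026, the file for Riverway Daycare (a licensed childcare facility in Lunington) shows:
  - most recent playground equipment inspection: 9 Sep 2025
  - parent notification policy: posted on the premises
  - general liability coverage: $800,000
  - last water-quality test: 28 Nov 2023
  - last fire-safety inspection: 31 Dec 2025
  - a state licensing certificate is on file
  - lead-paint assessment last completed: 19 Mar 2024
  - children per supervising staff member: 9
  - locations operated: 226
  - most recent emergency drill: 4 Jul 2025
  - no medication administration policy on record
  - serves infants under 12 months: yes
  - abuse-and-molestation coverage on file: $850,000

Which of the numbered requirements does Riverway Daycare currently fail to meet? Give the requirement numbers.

2, 3, 6, 7, 10, 11

1. state licensing certificate present → met
2. emergency drill 230 days ago vs limit 180 → not met
3. water-quality test 814 days ago vs limit 730 → not met
4. playground equipment inspection 163 days ago vs limit 180 → met
5. lead-paint assessment 702 days ago vs limit 730 → met
6. general liability coverage $800,000 < $825,000 → not met
7. fire-safety inspection 50 days ago vs limit 45 → not met
8. parent notification policy present → met
9. abuse-and-molestation coverage $850,000 ≥ $775,000 → met
10. children per supervising staff member 9 > 6 → not met
11. condition 'serves infants under 12 months' holds; medication administration policy absent → not met
Not met: 2, 3, 6, 7, 10, 11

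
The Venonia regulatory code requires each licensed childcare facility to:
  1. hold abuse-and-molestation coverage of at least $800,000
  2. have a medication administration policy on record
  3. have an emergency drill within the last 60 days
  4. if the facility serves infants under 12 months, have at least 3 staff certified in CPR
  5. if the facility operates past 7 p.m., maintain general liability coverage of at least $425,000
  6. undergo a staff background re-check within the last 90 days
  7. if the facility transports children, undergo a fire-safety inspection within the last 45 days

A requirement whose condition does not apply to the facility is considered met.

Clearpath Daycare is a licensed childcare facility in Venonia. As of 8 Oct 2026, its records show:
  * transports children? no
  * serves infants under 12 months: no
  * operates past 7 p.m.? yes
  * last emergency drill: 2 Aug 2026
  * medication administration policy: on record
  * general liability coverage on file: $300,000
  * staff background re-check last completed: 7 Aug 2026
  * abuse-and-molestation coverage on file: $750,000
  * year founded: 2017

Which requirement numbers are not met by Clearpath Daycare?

1, 3, 5

1. abuse-and-molestation coverage $750,000 < $800,000 → not met
2. medication administration policy present → met
3. emergency drill 67 days ago vs limit 60 → not met
4. condition 'serves infants under 12 months' does not hold → requirement n/a → met
5. condition 'operates past 7 p.m.' holds; general liability coverage $300,000 < $425,000 → not met
6. staff background re-check 62 days ago vs limit 90 → met
7. condition 'transports children' does not hold → requirement n/a → met
Not met: 1, 3, 5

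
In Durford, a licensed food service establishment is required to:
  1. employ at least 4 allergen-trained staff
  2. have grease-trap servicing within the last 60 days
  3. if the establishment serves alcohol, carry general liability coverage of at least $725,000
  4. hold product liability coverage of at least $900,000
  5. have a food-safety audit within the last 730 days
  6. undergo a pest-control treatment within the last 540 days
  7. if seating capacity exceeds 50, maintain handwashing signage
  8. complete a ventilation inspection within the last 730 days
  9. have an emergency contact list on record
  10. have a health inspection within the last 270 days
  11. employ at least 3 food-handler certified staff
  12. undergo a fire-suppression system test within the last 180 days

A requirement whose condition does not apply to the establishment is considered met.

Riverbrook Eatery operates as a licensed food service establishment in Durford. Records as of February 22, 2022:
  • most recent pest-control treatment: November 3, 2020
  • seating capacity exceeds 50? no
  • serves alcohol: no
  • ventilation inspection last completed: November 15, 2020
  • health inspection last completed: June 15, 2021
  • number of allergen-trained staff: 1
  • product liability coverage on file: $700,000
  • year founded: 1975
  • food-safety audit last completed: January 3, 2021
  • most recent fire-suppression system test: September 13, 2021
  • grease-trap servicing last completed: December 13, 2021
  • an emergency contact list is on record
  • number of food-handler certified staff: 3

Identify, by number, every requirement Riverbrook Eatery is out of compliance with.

1. allergen-trained staff 1 < 4 → not met
2. grease-trap servicing 71 days ago vs limit 60 → not met
3. condition 'serves alcohol' does not hold → requirement n/a → met
4. product liability coverage $700,000 < $900,000 → not met
5. food-safety audit 415 days ago vs limit 730 → met
6. pest-control treatment 476 days ago vs limit 540 → met
7. condition 'seating capacity exceeds 50' does not hold → requirement n/a → met
8. ventilation inspection 464 days ago vs limit 730 → met
9. emergency contact list present → met
10. health inspection 252 days ago vs limit 270 → met
11. food-handler certified staff 3 ≥ 3 → met
12. fire-suppression system test 162 days ago vs limit 180 → met
Not met: 1, 2, 4

1, 2, 4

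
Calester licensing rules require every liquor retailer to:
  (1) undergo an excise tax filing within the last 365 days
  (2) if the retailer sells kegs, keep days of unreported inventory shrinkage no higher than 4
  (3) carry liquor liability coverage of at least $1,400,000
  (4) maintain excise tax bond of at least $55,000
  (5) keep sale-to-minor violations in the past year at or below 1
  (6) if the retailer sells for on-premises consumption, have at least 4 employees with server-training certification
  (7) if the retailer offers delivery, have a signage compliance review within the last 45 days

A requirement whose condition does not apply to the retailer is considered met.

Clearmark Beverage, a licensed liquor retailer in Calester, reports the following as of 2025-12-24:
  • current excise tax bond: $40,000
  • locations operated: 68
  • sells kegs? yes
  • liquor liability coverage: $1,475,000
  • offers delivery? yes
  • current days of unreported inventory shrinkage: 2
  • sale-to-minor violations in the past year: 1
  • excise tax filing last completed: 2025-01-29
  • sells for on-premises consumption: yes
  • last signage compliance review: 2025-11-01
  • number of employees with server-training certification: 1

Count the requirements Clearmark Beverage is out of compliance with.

1. excise tax filing 329 days ago vs limit 365 → met
2. condition 'sells kegs' holds; days of unreported inventory shrinkage 2 ≤ 4 → met
3. liquor liability coverage $1,475,000 ≥ $1,400,000 → met
4. excise tax bond $40,000 < $55,000 → not met
5. sale-to-minor violations in the past year 1 ≤ 1 → met
6. condition 'sells for on-premises consumption' holds; employees with server-training certification 1 < 4 → not met
7. condition 'offers delivery' holds; signage compliance review 53 days ago vs limit 45 → not met
Not met: 3 of 7

3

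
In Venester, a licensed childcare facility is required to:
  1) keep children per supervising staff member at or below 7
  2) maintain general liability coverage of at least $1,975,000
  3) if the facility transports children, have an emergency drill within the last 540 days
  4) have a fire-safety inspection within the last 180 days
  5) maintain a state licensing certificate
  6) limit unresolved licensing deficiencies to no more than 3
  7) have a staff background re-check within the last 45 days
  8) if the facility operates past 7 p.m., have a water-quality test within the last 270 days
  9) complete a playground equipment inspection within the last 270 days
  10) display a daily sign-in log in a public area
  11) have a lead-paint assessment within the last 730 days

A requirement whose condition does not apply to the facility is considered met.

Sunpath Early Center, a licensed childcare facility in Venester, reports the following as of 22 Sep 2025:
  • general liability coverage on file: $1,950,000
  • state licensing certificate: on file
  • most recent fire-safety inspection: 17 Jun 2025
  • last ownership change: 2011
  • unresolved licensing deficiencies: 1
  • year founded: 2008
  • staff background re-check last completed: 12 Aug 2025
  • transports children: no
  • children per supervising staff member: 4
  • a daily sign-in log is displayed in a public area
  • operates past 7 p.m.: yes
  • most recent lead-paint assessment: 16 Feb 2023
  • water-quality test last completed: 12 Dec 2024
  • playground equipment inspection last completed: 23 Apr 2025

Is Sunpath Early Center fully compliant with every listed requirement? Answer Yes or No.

1. children per supervising staff member 4 ≤ 7 → met
2. general liability coverage $1,950,000 < $1,975,000 → not met
3. condition 'transports children' does not hold → requirement n/a → met
4. fire-safety inspection 97 days ago vs limit 180 → met
5. state licensing certificate present → met
6. unresolved licensing deficiencies 1 ≤ 3 → met
7. staff background re-check 41 days ago vs limit 45 → met
8. condition 'operates past 7 p.m.' holds; water-quality test 284 days ago vs limit 270 → not met
9. playground equipment inspection 152 days ago vs limit 270 → met
10. daily sign-in log present → met
11. lead-paint assessment 949 days ago vs limit 730 → not met
Not met: 2, 8, 11

No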